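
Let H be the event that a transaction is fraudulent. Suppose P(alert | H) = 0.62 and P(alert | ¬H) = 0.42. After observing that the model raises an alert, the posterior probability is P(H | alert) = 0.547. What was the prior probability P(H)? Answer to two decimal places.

P(H) = 0.45

In odds form, posterior odds = prior odds × likelihood ratio, so prior odds = posterior odds ÷ LR.
Posterior odds = 0.547/(1−0.547) = 1.2075. LR = 0.62/0.42 = 1.4762.
Prior odds = 1.2075/1.4762 = 0.8180, so P(H) = 0.8180/(1+0.8180) ≈ 0.45.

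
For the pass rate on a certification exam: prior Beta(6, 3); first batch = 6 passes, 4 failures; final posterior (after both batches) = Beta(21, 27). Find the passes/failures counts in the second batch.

Sequential conjugate updates are equivalent to a single update on the pooled data, so total successes = posterior α − prior α and total failures = posterior β − prior β.
Total across both batches: 21−6=15 passes, 27−3=24 failures.
Subtract the first batch: 15−6=9 passes and 24−4=20 failures.

9 passes and 20 failures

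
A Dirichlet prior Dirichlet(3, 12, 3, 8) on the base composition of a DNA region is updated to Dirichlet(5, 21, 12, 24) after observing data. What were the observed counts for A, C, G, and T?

counts (2, 9, 9, 16)

For a Dirichlet(α) prior with multinomial counts c, the posterior is Dirichlet(α + c) componentwise.
Counts are posterior − prior componentwise: 5−3=2, 21−12=9, 12−3=9, 24−8=16.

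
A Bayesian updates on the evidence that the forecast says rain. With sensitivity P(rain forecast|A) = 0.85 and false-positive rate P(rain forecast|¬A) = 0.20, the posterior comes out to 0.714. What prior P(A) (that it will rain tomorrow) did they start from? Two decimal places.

In odds form, posterior odds = prior odds × likelihood ratio, so prior odds = posterior odds ÷ LR.
Posterior odds = 0.714/(1−0.714) = 2.4965. LR = 0.85/0.20 = 4.2500.
Prior odds = 2.4965/4.2500 = 0.5874, so P(A) = 0.5874/(1+0.5874) ≈ 0.37.

P(A) = 0.37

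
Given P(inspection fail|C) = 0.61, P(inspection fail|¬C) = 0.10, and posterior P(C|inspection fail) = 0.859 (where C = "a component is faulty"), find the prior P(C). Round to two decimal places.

P(C) = 0.50

In odds form, posterior odds = prior odds × likelihood ratio, so prior odds = posterior odds ÷ LR.
Posterior odds = 0.859/(1−0.859) = 6.0922. LR = 0.61/0.10 = 6.1000.
Prior odds = 6.0922/6.1000 = 0.9987, so P(C) = 0.9987/(1+0.9987) ≈ 0.50.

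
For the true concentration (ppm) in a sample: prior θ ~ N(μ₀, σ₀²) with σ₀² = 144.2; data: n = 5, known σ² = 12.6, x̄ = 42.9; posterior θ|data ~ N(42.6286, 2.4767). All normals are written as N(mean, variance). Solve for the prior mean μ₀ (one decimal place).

μ₀ = 27.1

With known observation variance, the Normal–Normal posterior has precision τ_n = τ₀ + n/σ² and mean μ_n = (τ₀μ₀ + (n/σ²)x̄)/τ_n.
Here τ₀ = 1/144.2 = 0.006935 and τ_data = 5/12.6 = 0.396825, so τ_n = 0.403760.
Rearranging for μ₀: μ₀ = (μ_n·τ_n − τ_data·x̄)/τ₀ = (42.6286·0.403760 − 0.396825·42.9) / 0.006935 = 0.187931/0.006935 ≈ 27.1.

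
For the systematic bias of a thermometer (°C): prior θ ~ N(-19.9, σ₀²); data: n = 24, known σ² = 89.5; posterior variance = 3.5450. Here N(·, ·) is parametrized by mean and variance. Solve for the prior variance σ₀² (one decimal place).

σ₀² = 71.8

For the Normal–Normal model with known σ², precisions add: τ_n = τ₀ + n/σ².
So 1/σ₀² = 1/3.5450 − 24/89.5 = 0.282087 − 0.268156 = 0.013931.
Hence σ₀² = 1/0.013931 ≈ 71.8.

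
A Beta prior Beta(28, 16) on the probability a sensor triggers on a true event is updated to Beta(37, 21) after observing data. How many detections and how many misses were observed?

Under Beta–binomial conjugacy the posterior parameters are (a+s, b+f).
Match parameters: s=37−28=9, f=21−16=5.

9 detections and 5 misses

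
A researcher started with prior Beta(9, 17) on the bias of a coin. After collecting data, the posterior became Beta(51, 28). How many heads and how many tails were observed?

42 heads and 11 tails

Beta is conjugate to the binomial likelihood: posterior = Beta(α+s, β+f).
Match parameters: s=51−9=42, f=28−17=11.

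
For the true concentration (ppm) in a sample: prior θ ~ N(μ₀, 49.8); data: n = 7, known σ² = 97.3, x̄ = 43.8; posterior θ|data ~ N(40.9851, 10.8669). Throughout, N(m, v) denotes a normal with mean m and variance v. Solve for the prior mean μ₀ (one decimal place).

μ₀ = 30.9

With known observation variance, the Normal–Normal posterior has precision τ_n = τ₀ + n/σ² and mean μ_n = (τ₀μ₀ + (n/σ²)x̄)/τ_n.
Here τ₀ = 1/49.8 = 0.020080 and τ_data = 7/97.3 = 0.071942, so τ_n = 0.092022.
Rearranging for μ₀: μ₀ = (μ_n·τ_n − τ_data·x̄)/τ₀ = (40.9851·0.092022 − 0.071942·43.8) / 0.020080 = 0.620471/0.020080 ≈ 30.9.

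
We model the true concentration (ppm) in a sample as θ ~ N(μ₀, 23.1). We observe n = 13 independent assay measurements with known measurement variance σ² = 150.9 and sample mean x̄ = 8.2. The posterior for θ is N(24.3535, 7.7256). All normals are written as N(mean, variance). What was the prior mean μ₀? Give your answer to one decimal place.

With known observation variance, the Normal–Normal posterior has precision τ_n = τ₀ + n/σ² and mean μ_n = (τ₀μ₀ + (n/σ²)x̄)/τ_n.
Here τ₀ = 1/23.1 = 0.043290 and τ_data = 13/150.9 = 0.086150, so τ_n = 0.129440.
Rearranging for μ₀: μ₀ = (μ_n·τ_n − τ_data·x̄)/τ₀ = (24.3535·0.129440 − 0.086150·8.2) / 0.043290 = 2.445887/0.043290 ≈ 56.5.

μ₀ = 56.5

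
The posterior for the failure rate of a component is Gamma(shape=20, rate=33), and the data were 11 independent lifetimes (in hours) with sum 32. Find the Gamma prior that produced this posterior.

Gamma(shape=9, rate=1)

For an exponential likelihood with a Gamma(α, β) prior on the rate, n observations with total T give posterior Gamma(α+n, β+T).
So α = 20 − 11 = 9 and β = 33 − 32 = 1.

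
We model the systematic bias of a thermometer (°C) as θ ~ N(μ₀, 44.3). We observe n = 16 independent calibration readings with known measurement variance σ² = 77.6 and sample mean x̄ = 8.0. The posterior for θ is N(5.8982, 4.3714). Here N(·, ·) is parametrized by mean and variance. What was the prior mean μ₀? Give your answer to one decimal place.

With known observation variance, the Normal–Normal posterior has precision τ_n = τ₀ + n/σ² and mean μ_n = (τ₀μ₀ + (n/σ²)x̄)/τ_n.
Here τ₀ = 1/44.3 = 0.022573 and τ_data = 16/77.6 = 0.206186, so τ_n = 0.228759.
Rearranging for μ₀: μ₀ = (μ_n·τ_n − τ_data·x̄)/τ₀ = (5.8982·0.228759 − 0.206186·8.0) / 0.022573 = -0.300222/0.022573 ≈ -13.3.

μ₀ = -13.3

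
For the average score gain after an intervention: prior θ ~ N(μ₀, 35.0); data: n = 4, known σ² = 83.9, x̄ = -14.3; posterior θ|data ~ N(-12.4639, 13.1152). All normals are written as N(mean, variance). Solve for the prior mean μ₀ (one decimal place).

μ₀ = -9.4

The posterior mean is a precision-weighted average: μ_n = (τ₀μ₀ + τ_data·x̄)/(τ₀+τ_data), with τ₀=1/σ₀² and τ_data=n/σ².
Here τ₀ = 1/35.0 = 0.028571 and τ_data = 4/83.9 = 0.047676, so τ_n = 0.076247.
Rearranging for μ₀: μ₀ = (μ_n·τ_n − τ_data·x̄)/τ₀ = (-12.4639·0.076247 − 0.047676·-14.3) / 0.028571 = -0.268568/0.028571 ≈ -9.4.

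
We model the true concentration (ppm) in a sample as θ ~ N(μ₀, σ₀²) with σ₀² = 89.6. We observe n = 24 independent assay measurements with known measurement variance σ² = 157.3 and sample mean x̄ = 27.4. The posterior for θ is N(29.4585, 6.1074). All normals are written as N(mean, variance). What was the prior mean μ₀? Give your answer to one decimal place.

With known observation variance, the Normal–Normal posterior has precision τ_n = τ₀ + n/σ² and mean μ_n = (τ₀μ₀ + (n/σ²)x̄)/τ_n.
Here τ₀ = 1/89.6 = 0.011161 and τ_data = 24/157.3 = 0.152575, so τ_n = 0.163736.
Rearranging for μ₀: μ₀ = (μ_n·τ_n − τ_data·x̄)/τ₀ = (29.4585·0.163736 − 0.152575·27.4) / 0.011161 = 0.642862/0.011161 ≈ 57.6.

μ₀ = 57.6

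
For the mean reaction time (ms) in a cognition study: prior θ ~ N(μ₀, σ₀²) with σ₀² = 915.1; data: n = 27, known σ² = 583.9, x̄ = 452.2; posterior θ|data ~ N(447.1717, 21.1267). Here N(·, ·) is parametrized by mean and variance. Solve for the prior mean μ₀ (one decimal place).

μ₀ = 234.4

The posterior mean is a precision-weighted average: μ_n = (τ₀μ₀ + τ_data·x̄)/(τ₀+τ_data), with τ₀=1/σ₀² and τ_data=n/σ².
Here τ₀ = 1/915.1 = 0.001093 and τ_data = 27/583.9 = 0.046241, so τ_n = 0.047334.
Rearranging for μ₀: μ₀ = (μ_n·τ_n − τ_data·x̄)/τ₀ = (447.1717·0.047334 − 0.046241·452.2) / 0.001093 = 0.256245/0.001093 ≈ 234.4.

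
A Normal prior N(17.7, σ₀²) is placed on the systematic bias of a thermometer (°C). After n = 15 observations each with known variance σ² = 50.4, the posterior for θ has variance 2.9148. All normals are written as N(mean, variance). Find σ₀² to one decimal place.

Posterior precision equals prior precision plus data precision: 1/σ_n² = 1/σ₀² + n/σ².
So 1/σ₀² = 1/2.9148 − 15/50.4 = 0.343077 − 0.297619 = 0.045458.
Hence σ₀² = 1/0.045458 ≈ 22.0.

σ₀² = 22.0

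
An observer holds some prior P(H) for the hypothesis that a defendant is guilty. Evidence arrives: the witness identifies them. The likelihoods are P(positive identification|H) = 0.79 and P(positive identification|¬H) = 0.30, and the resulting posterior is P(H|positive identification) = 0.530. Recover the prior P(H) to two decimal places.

P(H) = 0.30

In odds form, posterior odds = prior odds × likelihood ratio, so prior odds = posterior odds ÷ LR.
Posterior odds = 0.530/(1−0.530) = 1.1277. LR = 0.79/0.30 = 2.6333.
Prior odds = 1.1277/2.6333 = 0.4282, so P(H) = 0.4282/(1+0.4282) ≈ 0.30.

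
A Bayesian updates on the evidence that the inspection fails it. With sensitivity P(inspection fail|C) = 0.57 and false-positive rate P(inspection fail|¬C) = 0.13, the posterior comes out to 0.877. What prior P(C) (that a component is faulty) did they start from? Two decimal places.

Bayes' rule in odds form gives O(C|E) = O(C)·[P(E|C)/P(E|¬C)], hence O(C) = O(C|E)/LR.
Posterior odds = 0.877/(1−0.877) = 7.1301. LR = 0.57/0.13 = 4.3846.
Prior odds = 7.1301/4.3846 = 1.6262, so P(C) = 1.6262/(1+1.6262) ≈ 0.62.

P(C) = 0.62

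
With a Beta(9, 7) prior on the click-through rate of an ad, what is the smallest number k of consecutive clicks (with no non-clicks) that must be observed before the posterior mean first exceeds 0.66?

k = 5

After k clicks and 0 non-clicks the posterior is Beta(9+k, 7), with mean (9+k)/(9+7+k).
Set (9+k)/(16+k) > 0.66 and solve: k > (0.66·16 − 9)/(1 − 0.66) = 4.588.
The smallest integer exceeding 4.588 is 5, and checking k=5: (14)/(21) = 0.6667 > 0.66.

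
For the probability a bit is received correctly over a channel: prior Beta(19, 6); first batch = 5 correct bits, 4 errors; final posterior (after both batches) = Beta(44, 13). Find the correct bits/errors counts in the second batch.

Sequential conjugate updates are equivalent to a single update on the pooled data, so total successes = posterior α − prior α and total failures = posterior β − prior β.
Total across both batches: 44−19=25 correct bits, 13−6=7 errors.
Subtract the first batch: 25−5=20 correct bits and 7−4=3 errors.

20 correct bits and 3 errors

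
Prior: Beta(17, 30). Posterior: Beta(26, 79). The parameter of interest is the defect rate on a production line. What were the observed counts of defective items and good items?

9 defective items and 49 good items

Beta is conjugate to the binomial likelihood: posterior = Beta(α+s, β+f).
Match parameters: s=26−17=9, f=79−30=49.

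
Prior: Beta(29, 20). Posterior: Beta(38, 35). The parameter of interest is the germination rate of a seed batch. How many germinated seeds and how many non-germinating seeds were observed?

9 germinated seeds and 15 non-germinating seeds

Beta is conjugate to the binomial likelihood: posterior = Beta(α+s, β+f).
Match parameters: s=38−29=9, f=35−20=15.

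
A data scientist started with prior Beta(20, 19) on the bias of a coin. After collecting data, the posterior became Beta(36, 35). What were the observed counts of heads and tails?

Under Beta–binomial conjugacy the posterior parameters are (a+s, b+f).
So s = 36 − 20 = 16 and f = 35 − 19 = 16.

16 heads and 16 tails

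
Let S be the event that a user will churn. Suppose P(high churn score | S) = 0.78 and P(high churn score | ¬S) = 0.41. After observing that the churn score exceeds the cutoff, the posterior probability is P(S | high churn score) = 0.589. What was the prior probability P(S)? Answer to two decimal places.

P(S) = 0.43

Bayes' rule in odds form gives O(S|E) = O(S)·[P(E|S)/P(E|¬S)], hence O(S) = O(S|E)/LR.
Posterior odds = 0.589/(1−0.589) = 1.4331. LR = 0.78/0.41 = 1.9024.
Prior odds = 1.4331/1.9024 = 0.7533, so P(S) = 0.7533/(1+0.7533) ≈ 0.43.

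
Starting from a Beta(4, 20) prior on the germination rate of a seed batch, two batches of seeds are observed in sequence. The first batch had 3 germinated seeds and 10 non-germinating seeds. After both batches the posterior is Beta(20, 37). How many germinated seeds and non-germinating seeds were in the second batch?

13 germinated seeds and 7 non-germinating seeds

Because Beta–binomial updating is additive in the counts, the combined data contributed (α_post−α_prior, β_post−β_prior) successes and failures.
Total across both batches: 20−4=16 germinated seeds, 37−20=17 non-germinating seeds.
Subtract the first batch: 16−3=13 germinated seeds and 17−10=7 non-germinating seeds.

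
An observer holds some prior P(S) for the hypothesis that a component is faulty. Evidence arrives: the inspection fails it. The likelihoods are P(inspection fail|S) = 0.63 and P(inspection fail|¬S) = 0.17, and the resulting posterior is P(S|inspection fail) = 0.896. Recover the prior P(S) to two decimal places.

In odds form, posterior odds = prior odds × likelihood ratio, so prior odds = posterior odds ÷ LR.
Posterior odds = 0.896/(1−0.896) = 8.6154. LR = 0.63/0.17 = 3.7059.
Prior odds = 8.6154/3.7059 = 2.3248, so P(S) = 2.3248/(1+2.3248) ≈ 0.70.

P(S) = 0.70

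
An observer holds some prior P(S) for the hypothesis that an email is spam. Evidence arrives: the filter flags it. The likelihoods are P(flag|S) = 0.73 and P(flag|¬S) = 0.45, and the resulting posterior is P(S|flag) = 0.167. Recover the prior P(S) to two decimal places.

Bayes' rule in odds form gives O(S|E) = O(S)·[P(E|S)/P(E|¬S)], hence O(S) = O(S|E)/LR.
Posterior odds = 0.167/(1−0.167) = 0.2005. LR = 0.73/0.45 = 1.6222.
Prior odds = 0.2005/1.6222 = 0.1236, so P(S) = 0.1236/(1+0.1236) ≈ 0.11.

P(S) = 0.11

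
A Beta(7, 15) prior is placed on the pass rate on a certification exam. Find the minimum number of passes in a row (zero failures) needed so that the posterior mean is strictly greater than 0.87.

After k passes and 0 failures the posterior is Beta(7+k, 15), with mean (7+k)/(7+15+k).
Set (7+k)/(22+k) > 0.87 and solve: k > (0.87·22 − 7)/(1 − 0.87) = 93.385.
The smallest integer exceeding 93.385 is 94.

k = 94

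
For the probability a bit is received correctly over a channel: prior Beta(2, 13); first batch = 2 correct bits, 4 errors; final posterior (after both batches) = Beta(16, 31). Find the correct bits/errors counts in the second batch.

Sequential conjugate updates are equivalent to a single update on the pooled data, so total successes = posterior α − prior α and total failures = posterior β − prior β.
Total across both batches: 16−2=14 correct bits, 31−13=18 errors.
Subtract the first batch: 14−2=12 correct bits and 18−4=14 errors.

12 correct bits and 14 errors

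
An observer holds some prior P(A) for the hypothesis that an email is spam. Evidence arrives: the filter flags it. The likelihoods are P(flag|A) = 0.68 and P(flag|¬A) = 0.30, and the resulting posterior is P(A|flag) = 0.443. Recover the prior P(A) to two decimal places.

In odds form, posterior odds = prior odds × likelihood ratio, so prior odds = posterior odds ÷ LR.
Posterior odds = 0.443/(1−0.443) = 0.7953. LR = 0.68/0.30 = 2.2667.
Prior odds = 0.7953/2.2667 = 0.3509, so P(A) = 0.3509/(1+0.3509) ≈ 0.26.

P(A) = 0.26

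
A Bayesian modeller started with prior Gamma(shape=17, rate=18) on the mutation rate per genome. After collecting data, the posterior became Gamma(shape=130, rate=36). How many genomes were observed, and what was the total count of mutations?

A Gamma(α, β) prior (rate parametrization) on a Poisson rate with n observations summing to S gives posterior Gamma(α+S, β+n).
Matching: Σxᵢ = 130 − 17 = 113 and n = 36 − 18 = 18.

n = 18 genomes with total 113 mutations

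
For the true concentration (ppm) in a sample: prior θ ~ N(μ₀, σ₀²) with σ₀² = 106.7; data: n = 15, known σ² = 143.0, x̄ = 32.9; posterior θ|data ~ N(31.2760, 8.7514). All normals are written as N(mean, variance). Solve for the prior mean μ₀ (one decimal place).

μ₀ = 13.1

The posterior mean is a precision-weighted average: μ_n = (τ₀μ₀ + τ_data·x̄)/(τ₀+τ_data), with τ₀=1/σ₀² and τ_data=n/σ².
Here τ₀ = 1/106.7 = 0.009372 and τ_data = 15/143.0 = 0.104895, so τ_n = 0.114267.
Rearranging for μ₀: μ₀ = (μ_n·τ_n − τ_data·x̄)/τ₀ = (31.2760·0.114267 − 0.104895·32.9) / 0.009372 = 0.122769/0.009372 ≈ 13.1.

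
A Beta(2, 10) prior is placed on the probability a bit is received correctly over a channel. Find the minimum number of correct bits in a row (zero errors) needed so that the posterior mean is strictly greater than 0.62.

k = 15

After k correct bits and 0 errors the posterior is Beta(2+k, 10), with mean (2+k)/(2+10+k).
Set (2+k)/(12+k) > 0.62 and solve: k > (0.62·12 − 2)/(1 − 0.62) = 14.316.
The smallest integer exceeding 14.316 is 15, and checking k=15: (17)/(27) = 0.6296 > 0.62.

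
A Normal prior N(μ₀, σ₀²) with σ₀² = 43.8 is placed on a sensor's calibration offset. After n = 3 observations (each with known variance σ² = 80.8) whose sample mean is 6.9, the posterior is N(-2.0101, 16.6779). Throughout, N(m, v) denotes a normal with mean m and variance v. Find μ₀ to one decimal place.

With known observation variance, the Normal–Normal posterior has precision τ_n = τ₀ + n/σ² and mean μ_n = (τ₀μ₀ + (n/σ²)x̄)/τ_n.
Here τ₀ = 1/43.8 = 0.022831 and τ_data = 3/80.8 = 0.037129, so τ_n = 0.059960.
Rearranging for μ₀: μ₀ = (μ_n·τ_n − τ_data·x̄)/τ₀ = (-2.0101·0.059960 − 0.037129·6.9) / 0.022831 = -0.376716/0.022831 ≈ -16.5.

μ₀ = -16.5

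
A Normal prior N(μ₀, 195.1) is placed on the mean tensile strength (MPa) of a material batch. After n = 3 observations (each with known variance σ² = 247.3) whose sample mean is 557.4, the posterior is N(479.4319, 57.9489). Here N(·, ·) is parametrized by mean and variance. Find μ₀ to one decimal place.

The posterior mean is a precision-weighted average: μ_n = (τ₀μ₀ + τ_data·x̄)/(τ₀+τ_data), with τ₀=1/σ₀² and τ_data=n/σ².
Here τ₀ = 1/195.1 = 0.005126 and τ_data = 3/247.3 = 0.012131, so τ_n = 0.017257.
Rearranging for μ₀: μ₀ = (μ_n·τ_n − τ_data·x̄)/τ₀ = (479.4319·0.017257 − 0.012131·557.4) / 0.005126 = 1.511737/0.005126 ≈ 294.9.

μ₀ = 294.9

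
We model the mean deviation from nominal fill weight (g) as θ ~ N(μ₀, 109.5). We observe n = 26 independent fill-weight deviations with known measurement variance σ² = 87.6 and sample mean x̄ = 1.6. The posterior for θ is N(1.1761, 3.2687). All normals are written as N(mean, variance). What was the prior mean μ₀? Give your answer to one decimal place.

μ₀ = -12.6

The posterior mean is a precision-weighted average: μ_n = (τ₀μ₀ + τ_data·x̄)/(τ₀+τ_data), with τ₀=1/σ₀² and τ_data=n/σ².
Here τ₀ = 1/109.5 = 0.009132 and τ_data = 26/87.6 = 0.296804, so τ_n = 0.305936.
Rearranging for μ₀: μ₀ = (μ_n·τ_n − τ_data·x̄)/τ₀ = (1.1761·0.305936 − 0.296804·1.6) / 0.009132 = -0.115075/0.009132 ≈ -12.6.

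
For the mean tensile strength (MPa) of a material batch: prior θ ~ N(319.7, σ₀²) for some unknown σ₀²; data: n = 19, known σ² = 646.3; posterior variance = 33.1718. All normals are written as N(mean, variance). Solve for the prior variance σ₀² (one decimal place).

Posterior precision equals prior precision plus data precision: 1/σ_n² = 1/σ₀² + n/σ².
So 1/σ₀² = 1/33.1718 − 19/646.3 = 0.030146 − 0.029398 = 0.000748.
Hence σ₀² = 1/0.000748 ≈ 1336.9.

σ₀² = 1336.9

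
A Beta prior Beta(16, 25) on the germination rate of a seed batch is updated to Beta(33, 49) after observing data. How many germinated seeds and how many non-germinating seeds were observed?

17 germinated seeds and 24 non-germinating seeds

Under Beta–binomial conjugacy the posterior parameters are (α+s, β+f).
Match parameters: s=33−16=17, f=49−25=24.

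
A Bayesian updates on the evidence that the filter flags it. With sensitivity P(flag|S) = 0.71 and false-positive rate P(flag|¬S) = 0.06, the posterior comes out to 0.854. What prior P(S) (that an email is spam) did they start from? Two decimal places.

P(S) = 0.33

Bayes' rule in odds form gives O(S|E) = O(S)·[P(E|S)/P(E|¬S)], hence O(S) = O(S|E)/LR.
Posterior odds = 0.854/(1−0.854) = 5.8493. LR = 0.71/0.06 = 11.8333.
Prior odds = 5.8493/11.8333 = 0.4943, so P(S) = 0.4943/(1+0.4943) ≈ 0.33.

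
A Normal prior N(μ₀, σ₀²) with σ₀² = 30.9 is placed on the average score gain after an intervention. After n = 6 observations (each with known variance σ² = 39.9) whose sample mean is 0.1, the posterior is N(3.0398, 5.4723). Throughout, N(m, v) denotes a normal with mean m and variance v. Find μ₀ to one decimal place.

μ₀ = 16.7

The posterior mean is a precision-weighted average: μ_n = (τ₀μ₀ + τ_data·x̄)/(τ₀+τ_data), with τ₀=1/σ₀² and τ_data=n/σ².
Here τ₀ = 1/30.9 = 0.032362 and τ_data = 6/39.9 = 0.150376, so τ_n = 0.182738.
Rearranging for μ₀: μ₀ = (μ_n·τ_n − τ_data·x̄)/τ₀ = (3.0398·0.182738 − 0.150376·0.1) / 0.032362 = 0.540449/0.032362 ≈ 16.7.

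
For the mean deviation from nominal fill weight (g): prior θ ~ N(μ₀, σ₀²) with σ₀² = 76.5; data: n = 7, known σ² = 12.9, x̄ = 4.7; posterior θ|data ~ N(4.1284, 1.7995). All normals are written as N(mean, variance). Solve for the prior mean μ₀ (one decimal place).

The posterior mean is a precision-weighted average: μ_n = (τ₀μ₀ + τ_data·x̄)/(τ₀+τ_data), with τ₀=1/σ₀² and τ_data=n/σ².
Here τ₀ = 1/76.5 = 0.013072 and τ_data = 7/12.9 = 0.542636, so τ_n = 0.555708.
Rearranging for μ₀: μ₀ = (μ_n·τ_n − τ_data·x̄)/τ₀ = (4.1284·0.555708 − 0.542636·4.7) / 0.013072 = -0.256204/0.013072 ≈ -19.6.

μ₀ = -19.6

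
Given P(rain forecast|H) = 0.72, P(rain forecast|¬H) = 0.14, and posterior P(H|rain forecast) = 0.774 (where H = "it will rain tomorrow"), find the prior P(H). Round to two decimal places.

P(H) = 0.40

Bayes' rule in odds form gives O(H|E) = O(H)·[P(E|H)/P(E|¬H)], hence O(H) = O(H|E)/LR.
Posterior odds = 0.774/(1−0.774) = 3.4248. LR = 0.72/0.14 = 5.1429.
Prior odds = 3.4248/5.1429 = 0.6659, so P(H) = 0.6659/(1+0.6659) ≈ 0.40.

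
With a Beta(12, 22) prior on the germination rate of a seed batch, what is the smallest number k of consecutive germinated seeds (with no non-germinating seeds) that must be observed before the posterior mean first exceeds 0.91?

k = 211

After k germinated seeds and 0 non-germinating seeds the posterior is Beta(12+k, 22), with mean (12+k)/(12+22+k).
Set (12+k)/(34+k) > 0.91 and solve: k > (0.91·34 − 12)/(1 − 0.91) = 210.444.
The smallest integer exceeding 210.444 is 211, and checking k=211: (223)/(245) = 0.9102 > 0.91.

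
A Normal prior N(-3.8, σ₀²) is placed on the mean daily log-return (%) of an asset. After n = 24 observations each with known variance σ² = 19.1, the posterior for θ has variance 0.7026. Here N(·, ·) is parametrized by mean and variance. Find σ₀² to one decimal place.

σ₀² = 6.0

For the Normal–Normal model with known σ², precisions add: τ_n = τ₀ + n/σ².
So 1/σ₀² = 1/0.7026 − 24/19.1 = 1.423285 − 1.256545 = 0.166740.
Hence σ₀² = 1/0.166740 ≈ 6.0.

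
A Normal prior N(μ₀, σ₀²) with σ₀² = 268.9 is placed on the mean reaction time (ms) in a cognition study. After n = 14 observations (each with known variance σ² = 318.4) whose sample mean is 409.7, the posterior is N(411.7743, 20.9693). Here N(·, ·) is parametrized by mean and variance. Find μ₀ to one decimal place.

μ₀ = 436.3

The posterior mean is a precision-weighted average: μ_n = (τ₀μ₀ + τ_data·x̄)/(τ₀+τ_data), with τ₀=1/σ₀² and τ_data=n/σ².
Here τ₀ = 1/268.9 = 0.003719 and τ_data = 14/318.4 = 0.043970, so τ_n = 0.047689.
Rearranging for μ₀: μ₀ = (μ_n·τ_n − τ_data·x̄)/τ₀ = (411.7743·0.047689 − 0.043970·409.7) / 0.003719 = 1.622596/0.003719 ≈ 436.3.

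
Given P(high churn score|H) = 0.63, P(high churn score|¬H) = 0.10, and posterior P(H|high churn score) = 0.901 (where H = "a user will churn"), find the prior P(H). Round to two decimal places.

Bayes' rule in odds form gives O(H|E) = O(H)·[P(E|H)/P(E|¬H)], hence O(H) = O(H|E)/LR.
Posterior odds = 0.901/(1−0.901) = 9.1010. LR = 0.63/0.10 = 6.3000.
Prior odds = 9.1010/6.3000 = 1.4446, so P(H) = 1.4446/(1+1.4446) ≈ 0.59.

P(H) = 0.59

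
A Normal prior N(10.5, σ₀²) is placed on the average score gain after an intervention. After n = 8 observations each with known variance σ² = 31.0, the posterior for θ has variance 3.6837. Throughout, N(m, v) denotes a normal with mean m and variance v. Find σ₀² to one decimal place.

Posterior precision equals prior precision plus data precision: 1/σ_n² = 1/σ₀² + n/σ².
So 1/σ₀² = 1/3.6837 − 8/31.0 = 0.271466 − 0.258065 = 0.013401.
Hence σ₀² = 1/0.013401 ≈ 74.6.

σ₀² = 74.6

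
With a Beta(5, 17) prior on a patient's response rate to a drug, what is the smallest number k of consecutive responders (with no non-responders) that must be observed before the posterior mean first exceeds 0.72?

After k responders and 0 non-responders the posterior is Beta(5+k, 17), with mean (5+k)/(5+17+k).
Set (5+k)/(22+k) > 0.72 and solve: k > (0.72·22 − 5)/(1 − 0.72) = 38.714.
The smallest integer exceeding 38.714 is 39.

k = 39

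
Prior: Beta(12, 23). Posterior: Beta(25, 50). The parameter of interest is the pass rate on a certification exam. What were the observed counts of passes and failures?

13 passes and 27 failures

Under Beta–binomial conjugacy the posterior parameters are (a+s, b+f).
So s = 25 − 12 = 13 and f = 50 − 23 = 27.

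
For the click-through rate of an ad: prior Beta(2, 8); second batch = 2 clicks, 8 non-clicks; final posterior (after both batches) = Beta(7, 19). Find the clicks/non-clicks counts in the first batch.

3 clicks and 3 non-clicks

Sequential conjugate updates are equivalent to a single update on the pooled data, so total successes = posterior α − prior α and total failures = posterior β − prior β.
Total across both batches: 7−2=5 clicks, 19−8=11 non-clicks.
Subtract the second batch: 5−2=3 clicks and 11−8=3 non-clicks.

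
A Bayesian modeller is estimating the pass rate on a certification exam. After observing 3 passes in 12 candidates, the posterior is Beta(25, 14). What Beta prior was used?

Beta is conjugate to the binomial likelihood: posterior = Beta(α+s, β+f).
Subtract the data counts: 25−3=22, 14−9=5.

Beta(22, 5)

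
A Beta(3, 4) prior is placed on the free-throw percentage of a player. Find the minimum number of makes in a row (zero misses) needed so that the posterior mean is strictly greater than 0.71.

After k makes and 0 misses the posterior is Beta(3+k, 4), with mean (3+k)/(3+4+k).
Set (3+k)/(7+k) > 0.71 and solve: k > (0.71·7 − 3)/(1 − 0.71) = 6.793.
The smallest integer exceeding 6.793 is 7.

k = 7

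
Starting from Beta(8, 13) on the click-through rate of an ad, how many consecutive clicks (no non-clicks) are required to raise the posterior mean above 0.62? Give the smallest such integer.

After k clicks and 0 non-clicks the posterior is Beta(8+k, 13), with mean (8+k)/(8+13+k).
Set (8+k)/(21+k) > 0.62 and solve: k > (0.62·21 − 8)/(1 − 0.62) = 13.211.
The smallest integer exceeding 13.211 is 14.

k = 14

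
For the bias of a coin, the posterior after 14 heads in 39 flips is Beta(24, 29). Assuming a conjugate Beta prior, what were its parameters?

Beta is conjugate to the binomial likelihood: posterior = Beta(a+s, b+f).
So a = 24 − 14 = 10 and b = 29 − 25 = 4.

Beta(10, 4)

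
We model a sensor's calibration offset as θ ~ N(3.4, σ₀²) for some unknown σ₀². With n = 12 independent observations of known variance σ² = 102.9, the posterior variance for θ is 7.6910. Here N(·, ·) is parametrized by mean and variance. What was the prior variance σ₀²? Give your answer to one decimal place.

Posterior precision equals prior precision plus data precision: 1/σ_n² = 1/σ₀² + n/σ².
So 1/σ₀² = 1/7.6910 − 12/102.9 = 0.130022 − 0.116618 = 0.013404.
Hence σ₀² = 1/0.013404 ≈ 74.6.

σ₀² = 74.6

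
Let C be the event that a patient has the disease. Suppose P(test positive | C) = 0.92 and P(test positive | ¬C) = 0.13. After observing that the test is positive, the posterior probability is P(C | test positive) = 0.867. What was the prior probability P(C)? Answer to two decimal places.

P(C) = 0.48

Bayes' rule in odds form gives O(C|E) = O(C)·[P(E|C)/P(E|¬C)], hence O(C) = O(C|E)/LR.
Posterior odds = 0.867/(1−0.867) = 6.5188. LR = 0.92/0.13 = 7.0769.
Prior odds = 6.5188/7.0769 = 0.9211, so P(C) = 0.9211/(1+0.9211) ≈ 0.48.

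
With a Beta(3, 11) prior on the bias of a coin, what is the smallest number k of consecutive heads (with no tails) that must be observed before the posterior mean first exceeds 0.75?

After k heads and 0 tails the posterior is Beta(3+k, 11), with mean (3+k)/(3+11+k).
Set (3+k)/(14+k) > 0.75 and solve: k > (0.75·14 − 3)/(1 − 0.75) = 30.000.
The smallest integer exceeding 30.000 is 31, and checking k=31: (34)/(45) = 0.7556 > 0.75.

k = 31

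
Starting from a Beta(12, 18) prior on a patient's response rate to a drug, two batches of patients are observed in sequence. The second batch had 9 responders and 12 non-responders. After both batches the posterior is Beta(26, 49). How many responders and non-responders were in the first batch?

Because Beta–binomial updating is additive in the counts, the combined data contributed (α_post−α_prior, β_post−β_prior) successes and failures.
Total across both batches: 26−12=14 responders, 49−18=31 non-responders.
Subtract the second batch: 14−9=5 responders and 31−12=19 non-responders.

5 responders and 19 non-responders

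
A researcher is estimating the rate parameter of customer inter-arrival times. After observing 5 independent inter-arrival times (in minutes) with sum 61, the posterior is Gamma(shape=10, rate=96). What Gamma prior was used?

Gamma(shape=5, rate=35)

Gamma–exponential conjugacy: posterior shape = α + n, posterior rate = β + Σtᵢ.
So α = 10 − 5 = 5 and β = 96 − 61 = 35.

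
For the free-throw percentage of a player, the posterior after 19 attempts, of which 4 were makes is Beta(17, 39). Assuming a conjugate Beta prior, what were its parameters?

Under Beta–binomial conjugacy the posterior parameters are (a+s, b+f).
So a = 17 − 4 = 13 and b = 39 − 15 = 24.

Beta(13, 24)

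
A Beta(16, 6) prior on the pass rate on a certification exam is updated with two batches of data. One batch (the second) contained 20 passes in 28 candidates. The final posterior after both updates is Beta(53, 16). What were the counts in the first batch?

17 passes and 2 failures

Because Beta–binomial updating is additive in the counts, the combined data contributed (α_post−α_prior, β_post−β_prior) successes and failures.
Total across both batches: 53−16=37 passes, 16−6=10 failures.
Subtract the second batch: 37−20=17 passes and 10−8=2 failures.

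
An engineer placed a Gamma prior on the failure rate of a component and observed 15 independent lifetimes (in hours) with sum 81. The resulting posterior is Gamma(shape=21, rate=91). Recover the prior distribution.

Gamma–exponential conjugacy: posterior shape = α + n, posterior rate = β + Σtᵢ.
So α = 21 − 15 = 6 and β = 91 − 81 = 10.

Gamma(shape=6, rate=10)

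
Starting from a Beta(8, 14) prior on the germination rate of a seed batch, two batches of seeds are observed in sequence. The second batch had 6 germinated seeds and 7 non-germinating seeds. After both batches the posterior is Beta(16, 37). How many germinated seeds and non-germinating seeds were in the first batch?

Sequential conjugate updates are equivalent to a single update on the pooled data, so total successes = posterior α − prior α and total failures = posterior β − prior β.
Total across both batches: 16−8=8 germinated seeds, 37−14=23 non-germinating seeds.
Subtract the second batch: 8−6=2 germinated seeds and 23−7=16 non-germinating seeds.

2 germinated seeds and 16 non-germinating seeds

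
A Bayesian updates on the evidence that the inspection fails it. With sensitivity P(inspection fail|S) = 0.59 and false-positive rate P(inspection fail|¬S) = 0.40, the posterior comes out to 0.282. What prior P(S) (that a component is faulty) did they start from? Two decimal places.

In odds form, posterior odds = prior odds × likelihood ratio, so prior odds = posterior odds ÷ LR.
Posterior odds = 0.282/(1−0.282) = 0.3928. LR = 0.59/0.40 = 1.4750.
Prior odds = 0.3928/1.4750 = 0.2663, so P(S) = 0.2663/(1+0.2663) ≈ 0.21.

P(S) = 0.21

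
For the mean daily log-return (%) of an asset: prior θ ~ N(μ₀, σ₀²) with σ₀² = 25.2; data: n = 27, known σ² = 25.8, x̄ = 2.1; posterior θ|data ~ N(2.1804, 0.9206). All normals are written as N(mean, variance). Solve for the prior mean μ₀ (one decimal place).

μ₀ = 4.3

The posterior mean is a precision-weighted average: μ_n = (τ₀μ₀ + τ_data·x̄)/(τ₀+τ_data), with τ₀=1/σ₀² and τ_data=n/σ².
Here τ₀ = 1/25.2 = 0.039683 and τ_data = 27/25.8 = 1.046512, so τ_n = 1.086195.
Rearranging for μ₀: μ₀ = (μ_n·τ_n − τ_data·x̄)/τ₀ = (2.1804·1.086195 − 1.046512·2.1) / 0.039683 = 0.170664/0.039683 ≈ 4.3.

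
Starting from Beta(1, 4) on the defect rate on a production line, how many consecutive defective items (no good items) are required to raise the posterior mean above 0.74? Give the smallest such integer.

After k defective items and 0 good items the posterior is Beta(1+k, 4), with mean (1+k)/(1+4+k).
Set (1+k)/(5+k) > 0.74 and solve: k > (0.74·5 − 1)/(1 − 0.74) = 10.385.
The smallest integer exceeding 10.385 is 11.

k = 11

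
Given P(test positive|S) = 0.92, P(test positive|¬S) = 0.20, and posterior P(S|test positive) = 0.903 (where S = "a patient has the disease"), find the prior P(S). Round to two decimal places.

P(S) = 0.67

Bayes' rule in odds form gives O(S|E) = O(S)·[P(E|S)/P(E|¬S)], hence O(S) = O(S|E)/LR.
Posterior odds = 0.903/(1−0.903) = 9.3093. LR = 0.92/0.20 = 4.6000.
Prior odds = 9.3093/4.6000 = 2.0238, so P(S) = 2.0238/(1+2.0238) ≈ 0.67.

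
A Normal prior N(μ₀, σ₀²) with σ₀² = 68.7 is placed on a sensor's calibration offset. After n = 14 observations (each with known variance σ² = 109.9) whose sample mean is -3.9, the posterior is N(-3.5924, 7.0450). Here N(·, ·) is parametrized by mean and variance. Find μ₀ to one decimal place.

The posterior mean is a precision-weighted average: μ_n = (τ₀μ₀ + τ_data·x̄)/(τ₀+τ_data), with τ₀=1/σ₀² and τ_data=n/σ².
Here τ₀ = 1/68.7 = 0.014556 and τ_data = 14/109.9 = 0.127389, so τ_n = 0.141945.
Rearranging for μ₀: μ₀ = (μ_n·τ_n − τ_data·x̄)/τ₀ = (-3.5924·0.141945 − 0.127389·-3.9) / 0.014556 = -0.013106/0.014556 ≈ -0.9.

μ₀ = -0.9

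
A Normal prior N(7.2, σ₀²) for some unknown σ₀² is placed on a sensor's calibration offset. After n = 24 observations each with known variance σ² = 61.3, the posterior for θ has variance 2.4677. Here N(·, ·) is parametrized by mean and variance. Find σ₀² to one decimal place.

Posterior precision equals prior precision plus data precision: 1/σ_n² = 1/σ₀² + n/σ².
So 1/σ₀² = 1/2.4677 − 24/61.3 = 0.405236 − 0.391517 = 0.013719.
Hence σ₀² = 1/0.013719 ≈ 72.9.

σ₀² = 72.9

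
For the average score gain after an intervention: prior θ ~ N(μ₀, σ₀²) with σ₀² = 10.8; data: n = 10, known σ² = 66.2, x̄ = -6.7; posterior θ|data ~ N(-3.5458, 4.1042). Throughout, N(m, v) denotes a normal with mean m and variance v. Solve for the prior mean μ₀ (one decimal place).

μ₀ = 1.6

With known observation variance, the Normal–Normal posterior has precision τ_n = τ₀ + n/σ² and mean μ_n = (τ₀μ₀ + (n/σ²)x̄)/τ_n.
Here τ₀ = 1/10.8 = 0.092593 and τ_data = 10/66.2 = 0.151057, so τ_n = 0.243650.
Rearranging for μ₀: μ₀ = (μ_n·τ_n − τ_data·x̄)/τ₀ = (-3.5458·0.243650 − 0.151057·-6.7) / 0.092593 = 0.148148/0.092593 ≈ 1.6.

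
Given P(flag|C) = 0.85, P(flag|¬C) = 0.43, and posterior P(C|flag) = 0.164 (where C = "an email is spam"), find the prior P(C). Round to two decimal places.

P(C) = 0.09

In odds form, posterior odds = prior odds × likelihood ratio, so prior odds = posterior odds ÷ LR.
Posterior odds = 0.164/(1−0.164) = 0.1962. LR = 0.85/0.43 = 1.9767.
Prior odds = 0.1962/1.9767 = 0.0993, so P(C) = 0.0993/(1+0.0993) ≈ 0.09.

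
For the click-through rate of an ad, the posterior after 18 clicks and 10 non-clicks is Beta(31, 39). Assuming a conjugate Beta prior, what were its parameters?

A Beta(α, β) prior with s successes and f failures in binomial data gives a Beta(α+s, β+f) posterior.
Subtract the data counts: 31−18=13, 39−10=29.

Beta(13, 29)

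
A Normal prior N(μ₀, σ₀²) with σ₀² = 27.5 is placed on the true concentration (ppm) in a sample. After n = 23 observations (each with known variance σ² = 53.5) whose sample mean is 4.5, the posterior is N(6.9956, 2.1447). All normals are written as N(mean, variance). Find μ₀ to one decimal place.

With known observation variance, the Normal–Normal posterior has precision τ_n = τ₀ + n/σ² and mean μ_n = (τ₀μ₀ + (n/σ²)x̄)/τ_n.
Here τ₀ = 1/27.5 = 0.036364 and τ_data = 23/53.5 = 0.429907, so τ_n = 0.466271.
Rearranging for μ₀: μ₀ = (μ_n·τ_n − τ_data·x̄)/τ₀ = (6.9956·0.466271 − 0.429907·4.5) / 0.036364 = 1.327264/0.036364 ≈ 36.5.

μ₀ = 36.5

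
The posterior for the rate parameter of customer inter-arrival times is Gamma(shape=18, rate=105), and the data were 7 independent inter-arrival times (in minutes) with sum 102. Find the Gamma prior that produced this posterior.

Gamma(shape=11, rate=3)

Gamma–exponential conjugacy: posterior shape = α + n, posterior rate = β + Σtᵢ.
So α = 18 − 7 = 11 and β = 105 − 102 = 3.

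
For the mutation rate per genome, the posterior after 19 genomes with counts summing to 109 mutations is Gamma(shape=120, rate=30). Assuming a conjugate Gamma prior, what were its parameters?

Gamma–Poisson conjugacy: posterior shape = α + Σxᵢ, posterior rate = β + n.
So α = 120 − 109 = 11 and β = 30 − 19 = 11.

Gamma(shape=11, rate=11)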